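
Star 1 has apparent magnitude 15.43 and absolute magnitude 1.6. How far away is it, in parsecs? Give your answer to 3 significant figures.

m − M = 5 log₁₀(d/10 pc)
15.43 − (1.6) = 13.83 = 5 log₁₀(d/10)
d = 10 × 10^(13.83/5) = 10 × 10^2.766 = 5834 pc.

5.83×10^3 pc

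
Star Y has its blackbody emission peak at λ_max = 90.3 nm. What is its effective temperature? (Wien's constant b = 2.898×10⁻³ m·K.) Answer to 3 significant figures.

T = b/λ_max = 2.898×10⁻³ / (90.3×10⁻⁹) = 3.209×10^4 K.

3.21×10^4 K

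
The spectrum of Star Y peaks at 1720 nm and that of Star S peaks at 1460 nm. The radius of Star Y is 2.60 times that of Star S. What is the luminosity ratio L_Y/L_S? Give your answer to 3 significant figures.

Wien's law gives T ∝ 1/λ_max, so T_Y/T_S = λ_S/λ_Y = 1460/1720 = 0.8488.
Then L ∝ R²T⁴ gives L_Y/L_S = (2.60)² × (0.8488)⁴ = 6.760 × 0.5192 = 3.509.

3.51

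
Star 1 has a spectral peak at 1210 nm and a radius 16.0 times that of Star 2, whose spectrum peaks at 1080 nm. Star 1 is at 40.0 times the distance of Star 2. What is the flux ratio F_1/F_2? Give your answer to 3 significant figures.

0.102

Wien's law: T_1/T_2 = λ_2/λ_1 = 1080/1210 = 0.8926.
L_1/L_2 = (R_1/R_2)²(T_1/T_2)⁴ = (16.0)²(0.8926)⁴ = 162.5.
F_1/F_2 = (L_1/L_2)/(d_1/d_2)² = 162.5/(40.0)² = 0.1015.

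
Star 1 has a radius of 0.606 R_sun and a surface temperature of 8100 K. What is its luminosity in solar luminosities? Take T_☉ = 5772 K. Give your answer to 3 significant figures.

L/L_☉ = (R/R_☉)² (T/T_☉)⁴ = (0.606)² × (8100/5772)⁴
       = 0.3672 × (1.403)⁴ = 0.3672 × 3.878 = 1.424.

1.42 solar luminosities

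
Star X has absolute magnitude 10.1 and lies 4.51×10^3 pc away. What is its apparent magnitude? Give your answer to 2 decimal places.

23.37

m = M + 5 log₁₀(d/10 pc) = 10.1 + 5 log₁₀(4.51×10^3/10)
  = 10.1 + 5 × 2.654 = 10.1 + 13.27 = 23.37.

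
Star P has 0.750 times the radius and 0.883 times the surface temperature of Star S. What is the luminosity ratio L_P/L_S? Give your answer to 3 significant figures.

From the Stefan–Boltzmann law, L ∝ R²T⁴, so
L_P/L_S = (R_P/R_S)² (T_P/T_S)⁴ = (0.750)² × (0.883)⁴ = 0.5625 × 0.6079 = 0.3420.

0.342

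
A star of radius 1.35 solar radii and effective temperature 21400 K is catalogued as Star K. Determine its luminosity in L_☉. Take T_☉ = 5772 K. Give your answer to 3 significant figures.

344 L_☉

L/L_☉ = (R/R_☉)² (T/T_☉)⁴ = (1.35)² × (21400/5772)⁴
       = 1.823 × (3.708)⁴ = 1.823 × 189.0 = 344.4.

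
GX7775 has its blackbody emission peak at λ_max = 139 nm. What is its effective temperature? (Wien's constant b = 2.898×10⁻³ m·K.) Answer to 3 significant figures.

T = b/λ_max = 2.898×10⁻³ / (139×10⁻⁹) = 2.085×10^4 K.

2.08×10^4 K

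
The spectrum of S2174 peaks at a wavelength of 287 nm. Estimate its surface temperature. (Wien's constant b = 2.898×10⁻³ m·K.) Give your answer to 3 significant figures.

1.01×10^4 K

T = b/λ_max = 2.898×10⁻³ / (287×10⁻⁹) = 1.010×10^4 K.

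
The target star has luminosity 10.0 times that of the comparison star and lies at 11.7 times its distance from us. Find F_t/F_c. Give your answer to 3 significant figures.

F = L/(4πd²), so F_t/F_c = (L_t/L_c) / (d_t/d_c)²
= 10.0 / (11.7)² = 10.0 / 136.9 = 0.07305.

0.0731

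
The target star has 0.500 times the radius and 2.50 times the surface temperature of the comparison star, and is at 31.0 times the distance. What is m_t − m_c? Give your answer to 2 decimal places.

4.98

L_t/L_c = (0.500)²(2.50)⁴ = 9.766.
F_t/F_c = (L_t/L_c)/(d_t/d_c)² = 9.766/961.0 = 0.01016.
m_t − m_c = −2.5 log₁₀(0.01016) = 4.98.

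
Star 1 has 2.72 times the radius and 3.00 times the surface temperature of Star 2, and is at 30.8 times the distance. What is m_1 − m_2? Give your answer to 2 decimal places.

L_1/L_2 = (2.72)²(3.00)⁴ = 599.3.
F_1/F_2 = (L_1/L_2)/(d_1/d_2)² = 599.3/948.6 = 0.6317.
m_1 − m_2 = −2.5 log₁₀(0.6317) = 0.50.

0.50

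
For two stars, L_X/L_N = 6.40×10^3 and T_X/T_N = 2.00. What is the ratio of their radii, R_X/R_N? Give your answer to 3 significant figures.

20.0

L ∝ R²T⁴ gives R ∝ √L / T², so
R_X/R_N = √(6.40×10^3) / (2.00)² = 80.00 / 4.000 = 20.00.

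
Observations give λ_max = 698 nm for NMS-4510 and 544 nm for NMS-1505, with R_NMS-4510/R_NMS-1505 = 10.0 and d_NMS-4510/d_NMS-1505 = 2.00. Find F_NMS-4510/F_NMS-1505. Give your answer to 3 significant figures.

Wien's law: T_NMS-4510/T_NMS-1505 = λ_NMS-1505/λ_NMS-4510 = 544/698 = 0.7794.
L_NMS-4510/L_NMS-1505 = (R_NMS-4510/R_NMS-1505)²(T_NMS-4510/T_NMS-1505)⁴ = (10.0)²(0.7794)⁴ = 36.90.
F_NMS-4510/F_NMS-1505 = (L_NMS-4510/L_NMS-1505)/(d_NMS-4510/d_NMS-1505)² = 36.90/(2.00)² = 9.224.

9.22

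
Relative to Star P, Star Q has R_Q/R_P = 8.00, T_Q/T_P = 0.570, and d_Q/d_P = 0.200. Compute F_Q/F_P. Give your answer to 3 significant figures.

L_Q/L_P = (R_Q/R_P)²(T_Q/T_P)⁴ = (8.00)² × (0.570)⁴ = 6.756.
F_Q/F_P = (L_Q/L_P)/(d_Q/d_P)² = 6.756 / (0.200)² = 168.9.

169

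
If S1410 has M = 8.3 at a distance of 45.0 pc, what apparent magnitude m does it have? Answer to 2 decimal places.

m = M + 5 log₁₀(d/10 pc) = 8.3 + 5 log₁₀(45.0/10)
  = 8.3 + 5 × 0.653 = 8.3 + 3.27 = 11.57.

11.57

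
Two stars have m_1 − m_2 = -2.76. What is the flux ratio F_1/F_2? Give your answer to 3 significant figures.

F_1/F_2 = 10^(−(m_1 − m_2)/2.5) = 10^(2.76/2.5) = 10^1.104 = 12.71.

12.7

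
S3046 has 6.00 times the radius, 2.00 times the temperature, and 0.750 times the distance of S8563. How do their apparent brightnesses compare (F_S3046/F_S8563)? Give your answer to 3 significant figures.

1.02×10^3

L_S3046/L_S8563 = (R_S3046/R_S8563)²(T_S3046/T_S8563)⁴ = (6.00)² × (2.00)⁴ = 576.0.
F_S3046/F_S8563 = (L_S3046/L_S8563)/(d_S3046/d_S8563)² = 576.0 / (0.750)² = 1024.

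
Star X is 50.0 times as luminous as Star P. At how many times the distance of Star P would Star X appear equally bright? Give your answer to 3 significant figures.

7.07

Equal flux requires L_X/d_X² = L_P/d_P², so d_X/d_P = √(L_X/L_P)
= √(50.0) = 7.071.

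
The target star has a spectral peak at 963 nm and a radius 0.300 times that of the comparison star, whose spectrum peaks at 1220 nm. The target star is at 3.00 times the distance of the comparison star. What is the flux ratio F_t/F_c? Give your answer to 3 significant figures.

0.0258

Wien's law: T_t/T_c = λ_c/λ_t = 1220/963 = 1.267.
L_t/L_c = (R_t/R_c)²(T_t/T_c)⁴ = (0.300)²(1.267)⁴ = 0.2318.
F_t/F_c = (L_t/L_c)/(d_t/d_c)² = 0.2318/(3.00)² = 0.02576.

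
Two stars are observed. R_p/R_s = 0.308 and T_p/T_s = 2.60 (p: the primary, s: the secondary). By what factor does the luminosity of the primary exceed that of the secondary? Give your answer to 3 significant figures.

4.34

From the Stefan–Boltzmann law, L ∝ R²T⁴, so
L_p/L_s = (R_p/R_s)² (T_p/T_s)⁴ = (0.308)² × (2.60)⁴ = 0.09486 × 45.70 = 4.335.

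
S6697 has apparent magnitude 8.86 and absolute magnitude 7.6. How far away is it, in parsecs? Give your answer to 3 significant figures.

17.9 pc

m − M = 5 log₁₀(d/10 pc)
8.86 − (7.6) = 1.26 = 5 log₁₀(d/10)
d = 10 × 10^(1.26/5) = 10 × 10^0.252 = 17.86 pc.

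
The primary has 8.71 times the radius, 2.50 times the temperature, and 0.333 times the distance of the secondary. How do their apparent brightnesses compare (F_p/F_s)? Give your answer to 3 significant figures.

2.67×10^4

L_p/L_s = (R_p/R_s)²(T_p/T_s)⁴ = (8.71)² × (2.50)⁴ = 2963.
F_p/F_s = (L_p/L_s)/(d_p/d_s)² = 2963 / (0.333)² = 2.672×10^4.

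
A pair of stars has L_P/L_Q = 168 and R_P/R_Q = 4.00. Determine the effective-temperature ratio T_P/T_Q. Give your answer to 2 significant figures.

1.8

L ∝ R²T⁴ gives T ∝ (L/R²)^(1/4), so
T_P/T_Q = (168 / 4.00²)^(1/4) = (10.50)^(1/4) = 1.800.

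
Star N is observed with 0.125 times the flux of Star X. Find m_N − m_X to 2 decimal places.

2.26

m_N − m_X = −2.5 log₁₀(F_N/F_X) = −2.5 log₁₀(0.125) = −2.5 × (-0.903) = 2.258.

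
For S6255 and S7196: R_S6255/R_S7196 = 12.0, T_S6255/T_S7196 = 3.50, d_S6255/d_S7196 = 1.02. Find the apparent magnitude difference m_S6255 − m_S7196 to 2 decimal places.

-10.79

L_S6255/L_S7196 = (12.0)²(3.50)⁴ = 2.161×10^4.
F_S6255/F_S7196 = (L_S6255/L_S7196)/(d_S6255/d_S7196)² = 2.161×10^4/1.040 = 2.077×10^4.
m_S6255 − m_S7196 = −2.5 log₁₀(2.077×10^4) = -10.79.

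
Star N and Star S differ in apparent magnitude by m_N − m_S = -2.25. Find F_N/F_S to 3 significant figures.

F_N/F_S = 10^(−(m_N − m_S)/2.5) = 10^(2.25/2.5) = 10^0.900 = 7.943.

7.94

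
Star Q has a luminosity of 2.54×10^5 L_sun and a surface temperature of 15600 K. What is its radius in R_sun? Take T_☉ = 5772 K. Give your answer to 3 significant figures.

69.0 R_sun

R/R_☉ = √(L/L_☉) / (T/T_☉)² = √(2.54×10^5) / (2.703)²
       = 504.0 / 7.305 = 69.00.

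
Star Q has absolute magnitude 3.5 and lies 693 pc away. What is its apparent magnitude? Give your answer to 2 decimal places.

m = M + 5 log₁₀(d/10 pc) = 3.5 + 5 log₁₀(693/10)
  = 3.5 + 5 × 1.841 = 3.5 + 9.20 = 12.70.

12.70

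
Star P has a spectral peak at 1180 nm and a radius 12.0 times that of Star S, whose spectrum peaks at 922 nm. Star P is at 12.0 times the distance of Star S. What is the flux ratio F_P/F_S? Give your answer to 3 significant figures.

Wien's law: T_P/T_S = λ_S/λ_P = 922/1180 = 0.7814.
L_P/L_S = (R_P/R_S)²(T_P/T_S)⁴ = (12.0)²(0.7814)⁴ = 53.67.
F_P/F_S = (L_P/L_S)/(d_P/d_S)² = 53.67/(12.0)² = 0.3727.

0.373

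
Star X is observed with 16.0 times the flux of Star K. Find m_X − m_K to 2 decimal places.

-3.01

m_X − m_K = −2.5 log₁₀(F_X/F_K) = −2.5 log₁₀(16.0) = −2.5 × (1.204) = -3.010.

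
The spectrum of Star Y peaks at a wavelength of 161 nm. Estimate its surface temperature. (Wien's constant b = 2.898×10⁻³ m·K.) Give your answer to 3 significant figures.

1.80×10^4 K

T = b/λ_max = 2.898×10⁻³ / (161×10⁻⁹) = 1.800×10^4 K.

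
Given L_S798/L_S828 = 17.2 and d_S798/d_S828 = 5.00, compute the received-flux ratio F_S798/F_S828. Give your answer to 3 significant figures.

F = L/(4πd²), so F_S798/F_S828 = (L_S798/L_S828) / (d_S798/d_S828)²
= 17.2 / (5.00)² = 17.2 / 25.00 = 0.6880.

0.688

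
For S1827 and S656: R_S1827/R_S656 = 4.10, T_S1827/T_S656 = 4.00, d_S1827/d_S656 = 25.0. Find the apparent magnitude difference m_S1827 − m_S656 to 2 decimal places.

L_S1827/L_S656 = (4.10)²(4.00)⁴ = 4303.
F_S1827/F_S656 = (L_S1827/L_S656)/(d_S1827/d_S656)² = 4303/625.0 = 6.885.
m_S1827 − m_S656 = −2.5 log₁₀(6.885) = -2.09.

-2.09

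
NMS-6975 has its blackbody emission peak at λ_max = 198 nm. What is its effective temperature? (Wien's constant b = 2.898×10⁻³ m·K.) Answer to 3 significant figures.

1.46×10^4 K

T = b/λ_max = 2.898×10⁻³ / (198×10⁻⁹) = 1.464×10^4 K.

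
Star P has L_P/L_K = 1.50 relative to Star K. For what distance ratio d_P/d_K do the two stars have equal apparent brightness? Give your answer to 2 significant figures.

Equal flux requires L_P/d_P² = L_K/d_K², so d_P/d_K = √(L_P/L_K)
= √(1.50) = 1.225.

1.2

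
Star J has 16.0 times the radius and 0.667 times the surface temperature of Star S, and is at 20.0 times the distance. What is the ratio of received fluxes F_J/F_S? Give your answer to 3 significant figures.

0.127

L_J/L_S = (R_J/R_S)²(T_J/T_S)⁴ = (16.0)² × (0.667)⁴ = 50.67.
F_J/F_S = (L_J/L_S)/(d_J/d_S)² = 50.67 / (20.0)² = 0.1267.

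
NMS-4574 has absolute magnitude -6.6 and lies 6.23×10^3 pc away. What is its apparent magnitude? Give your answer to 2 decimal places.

m = M + 5 log₁₀(d/10 pc) = -6.6 + 5 log₁₀(6.23×10^3/10)
  = -6.6 + 5 × 2.794 = -6.6 + 13.97 = 7.37.

7.37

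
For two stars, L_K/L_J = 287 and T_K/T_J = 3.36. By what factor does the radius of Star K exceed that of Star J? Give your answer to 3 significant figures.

1.50

L ∝ R²T⁴ gives R ∝ √L / T², so
R_K/R_J = √(287) / (3.36)² = 16.94 / 11.29 = 1.501.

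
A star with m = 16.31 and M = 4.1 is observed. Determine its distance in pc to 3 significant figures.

2.77×10^3 pc

m − M = 5 log₁₀(d/10 pc)
16.31 − (4.1) = 12.21 = 5 log₁₀(d/10)
d = 10 × 10^(12.21/5) = 10 × 10^2.442 = 2767 pc.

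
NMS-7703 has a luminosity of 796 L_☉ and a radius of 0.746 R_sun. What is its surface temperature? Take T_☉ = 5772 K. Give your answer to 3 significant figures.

T/T_☉ = (L/L_☉)^(1/4) / (R/R_☉)^(1/2)
T = 5772 × (796)^(1/4) / √(0.746) = 5772 × 5.312 / 0.8637 = 3.550×10^4 K.

3.55×10^4 K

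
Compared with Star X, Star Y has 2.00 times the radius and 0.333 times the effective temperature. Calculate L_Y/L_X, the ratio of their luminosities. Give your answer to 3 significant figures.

0.0492

From the Stefan–Boltzmann law, L ∝ R²T⁴, so
L_Y/L_X = (R_Y/R_X)² (T_Y/T_X)⁴ = (2.00)² × (0.333)⁴ = 4.000 × 0.01230 = 0.04919.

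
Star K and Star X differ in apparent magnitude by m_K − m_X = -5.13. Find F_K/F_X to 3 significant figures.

113

F_K/F_X = 10^(−(m_K − m_X)/2.5) = 10^(5.13/2.5) = 10^2.052 = 112.7.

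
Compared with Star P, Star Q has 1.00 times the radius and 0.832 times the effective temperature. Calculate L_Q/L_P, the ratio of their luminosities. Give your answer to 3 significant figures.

0.479

From the Stefan–Boltzmann law, L ∝ R²T⁴, so
L_Q/L_P = (R_Q/R_P)² (T_Q/T_P)⁴ = (1.00)² × (0.832)⁴ = 1.000 × 0.4792 = 0.4792.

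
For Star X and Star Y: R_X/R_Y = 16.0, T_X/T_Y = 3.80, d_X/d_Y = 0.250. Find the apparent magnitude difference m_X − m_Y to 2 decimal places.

L_X/L_Y = (16.0)²(3.80)⁴ = 5.338×10^4.
F_X/F_Y = (L_X/L_Y)/(d_X/d_Y)² = 5.338×10^4/0.06250 = 8.541×10^5.
m_X − m_Y = −2.5 log₁₀(8.541×10^5) = -14.83.

-14.83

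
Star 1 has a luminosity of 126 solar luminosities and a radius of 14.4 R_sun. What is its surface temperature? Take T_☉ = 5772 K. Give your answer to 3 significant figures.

T/T_☉ = (L/L_☉)^(1/4) / (R/R_☉)^(1/2)
T = 5772 × (126)^(1/4) / √(14.4) = 5772 × 3.350 / 3.795 = 5096 K.

5.10×10^3 K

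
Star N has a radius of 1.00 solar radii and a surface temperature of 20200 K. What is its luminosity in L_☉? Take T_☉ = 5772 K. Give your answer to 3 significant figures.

L/L_☉ = (R/R_☉)² (T/T_☉)⁴ = (1.00)² × (20200/5772)⁴
       = 1.000 × (3.500)⁴ = 1.000 × 150.0 = 150.0.

150 L_☉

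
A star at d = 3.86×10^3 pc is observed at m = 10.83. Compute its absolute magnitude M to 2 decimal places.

M = m − 5 log₁₀(d/10 pc) = 10.83 − 5 log₁₀(3.86×10^3/10)
  = 10.83 − 5 × 2.587 = 10.83 − 12.93 = -2.10.

-2.10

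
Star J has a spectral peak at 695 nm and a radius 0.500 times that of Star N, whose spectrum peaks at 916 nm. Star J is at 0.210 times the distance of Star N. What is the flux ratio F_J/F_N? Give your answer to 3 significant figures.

Wien's law: T_J/T_N = λ_N/λ_J = 916/695 = 1.318.
L_J/L_N = (R_J/R_N)²(T_J/T_N)⁴ = (0.500)²(1.318)⁴ = 0.7544.
F_J/F_N = (L_J/L_N)/(d_J/d_N)² = 0.7544/(0.210)² = 17.11.

17.1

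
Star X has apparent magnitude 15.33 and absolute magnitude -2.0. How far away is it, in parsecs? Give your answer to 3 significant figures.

m − M = 5 log₁₀(d/10 pc)
15.33 − (-2.0) = 17.33 = 5 log₁₀(d/10)
d = 10 × 10^(17.33/5) = 10 × 10^3.466 = 2.924×10^4 pc.

2.92×10^4 pc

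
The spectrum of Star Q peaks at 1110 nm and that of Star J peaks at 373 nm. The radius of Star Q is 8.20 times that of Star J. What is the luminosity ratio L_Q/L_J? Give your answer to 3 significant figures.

Wien's law gives T ∝ 1/λ_max, so T_Q/T_J = λ_J/λ_Q = 373/1110 = 0.3360.
Then L ∝ R²T⁴ gives L_Q/L_J = (8.20)² × (0.3360)⁴ = 67.24 × 0.01275 = 0.8574.

0.857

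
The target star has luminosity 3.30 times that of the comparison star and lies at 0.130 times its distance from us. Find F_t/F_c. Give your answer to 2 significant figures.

2.0×10^2

F = L/(4πd²), so F_t/F_c = (L_t/L_c) / (d_t/d_c)²
= 3.30 / (0.130)² = 3.30 / 0.01690 = 195.3.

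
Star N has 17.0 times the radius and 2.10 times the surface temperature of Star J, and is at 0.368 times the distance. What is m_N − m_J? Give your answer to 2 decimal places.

-11.55

L_N/L_J = (17.0)²(2.10)⁴ = 5621.
F_N/F_J = (L_N/L_J)/(d_N/d_J)² = 5621/0.1354 = 4.150×10^4.
m_N − m_J = −2.5 log₁₀(4.150×10^4) = -11.55.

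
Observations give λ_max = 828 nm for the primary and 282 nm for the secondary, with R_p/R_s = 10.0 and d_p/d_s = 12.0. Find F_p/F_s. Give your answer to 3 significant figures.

Wien's law: T_p/T_s = λ_s/λ_p = 282/828 = 0.3406.
L_p/L_s = (R_p/R_s)²(T_p/T_s)⁴ = (10.0)²(0.3406)⁴ = 1.345.
F_p/F_s = (L_p/L_s)/(d_p/d_s)² = 1.345/(12.0)² = 0.009344.

0.00934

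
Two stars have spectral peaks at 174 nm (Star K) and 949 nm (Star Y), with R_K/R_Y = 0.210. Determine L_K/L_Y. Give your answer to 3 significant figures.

Wien's law gives T ∝ 1/λ_max, so T_K/T_Y = λ_Y/λ_K = 949/174 = 5.454.
Then L ∝ R²T⁴ gives L_K/L_Y = (0.210)² × (5.454)⁴ = 0.04410 × 884.8 = 39.02.

39.0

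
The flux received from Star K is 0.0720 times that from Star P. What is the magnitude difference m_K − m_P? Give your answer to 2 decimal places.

2.86

m_K − m_P = −2.5 log₁₀(F_K/F_P) = −2.5 log₁₀(0.0720) = −2.5 × (-1.143) = 2.857.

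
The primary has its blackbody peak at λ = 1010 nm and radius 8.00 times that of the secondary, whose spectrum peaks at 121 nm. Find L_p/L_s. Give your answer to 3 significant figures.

0.0132

Wien's law gives T ∝ 1/λ_max, so T_p/T_s = λ_s/λ_p = 121/1010 = 0.1198.
Then L ∝ R²T⁴ gives L_p/L_s = (8.00)² × (0.1198)⁴ = 64.00 × 2.060×10^-4 = 0.01318.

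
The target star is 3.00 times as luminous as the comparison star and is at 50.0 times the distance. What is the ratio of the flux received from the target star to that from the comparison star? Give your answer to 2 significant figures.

F = L/(4πd²), so F_t/F_c = (L_t/L_c) / (d_t/d_c)²
= 3.00 / (50.0)² = 3.00 / 2500 = 0.001200.

0.0012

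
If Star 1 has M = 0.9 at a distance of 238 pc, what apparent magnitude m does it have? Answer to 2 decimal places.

m = M + 5 log₁₀(d/10 pc) = 0.9 + 5 log₁₀(238/10)
  = 0.9 + 5 × 1.377 = 0.9 + 6.88 = 7.78.

7.78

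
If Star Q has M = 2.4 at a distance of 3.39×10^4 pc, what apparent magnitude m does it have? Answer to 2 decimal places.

m = M + 5 log₁₀(d/10 pc) = 2.4 + 5 log₁₀(3.39×10^4/10)
  = 2.4 + 5 × 3.530 = 2.4 + 17.65 = 20.05.

20.05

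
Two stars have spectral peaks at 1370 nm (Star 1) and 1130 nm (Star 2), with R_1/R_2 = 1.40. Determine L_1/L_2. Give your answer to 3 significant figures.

Wien's law gives T ∝ 1/λ_max, so T_1/T_2 = λ_2/λ_1 = 1130/1370 = 0.8248.
Then L ∝ R²T⁴ gives L_1/L_2 = (1.40)² × (0.8248)⁴ = 1.960 × 0.4628 = 0.9072.

0.907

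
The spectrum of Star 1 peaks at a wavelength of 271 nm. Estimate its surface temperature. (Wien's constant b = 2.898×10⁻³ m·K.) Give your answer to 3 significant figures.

T = b/λ_max = 2.898×10⁻³ / (271×10⁻⁹) = 1.069×10^4 K.

1.07×10^4 K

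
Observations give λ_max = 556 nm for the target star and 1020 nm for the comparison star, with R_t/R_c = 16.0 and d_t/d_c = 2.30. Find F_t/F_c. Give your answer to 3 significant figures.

Wien's law: T_t/T_c = λ_c/λ_t = 1020/556 = 1.835.
L_t/L_c = (R_t/R_c)²(T_t/T_c)⁴ = (16.0)²(1.835)⁴ = 2900.
F_t/F_c = (L_t/L_c)/(d_t/d_c)² = 2900/(2.30)² = 548.1.

548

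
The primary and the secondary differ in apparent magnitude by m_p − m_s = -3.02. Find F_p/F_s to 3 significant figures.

F_p/F_s = 10^(−(m_p − m_s)/2.5) = 10^(3.02/2.5) = 10^1.208 = 16.14.

16.1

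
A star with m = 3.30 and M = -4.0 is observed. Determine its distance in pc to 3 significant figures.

288 pc

m − M = 5 log₁₀(d/10 pc)
3.30 − (-4.0) = 7.30 = 5 log₁₀(d/10)
d = 10 × 10^(7.30/5) = 10 × 10^1.460 = 288.4 pc.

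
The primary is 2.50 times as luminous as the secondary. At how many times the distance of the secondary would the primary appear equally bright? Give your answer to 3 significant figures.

Equal flux requires L_p/d_p² = L_s/d_s², so d_p/d_s = √(L_p/L_s)
= √(2.50) = 1.581.

1.58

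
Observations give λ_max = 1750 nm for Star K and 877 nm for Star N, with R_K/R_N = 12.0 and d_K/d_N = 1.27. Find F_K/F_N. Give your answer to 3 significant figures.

5.63

Wien's law: T_K/T_N = λ_N/λ_K = 877/1750 = 0.5011.
L_K/L_N = (R_K/R_N)²(T_K/T_N)⁴ = (12.0)²(0.5011)⁴ = 9.083.
F_K/F_N = (L_K/L_N)/(d_K/d_N)² = 9.083/(1.27)² = 5.631.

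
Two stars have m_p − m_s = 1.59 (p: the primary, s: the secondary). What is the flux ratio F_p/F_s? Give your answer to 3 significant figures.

0.231

F_p/F_s = 10^(−(m_p − m_s)/2.5) = 10^(-1.59/2.5) = 10^-0.636 = 0.2312.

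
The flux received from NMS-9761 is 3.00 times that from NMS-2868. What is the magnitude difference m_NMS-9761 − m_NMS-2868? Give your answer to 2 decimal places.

m_NMS-9761 − m_NMS-2868 = −2.5 log₁₀(F_NMS-9761/F_NMS-2868) = −2.5 log₁₀(3.00) = −2.5 × (0.477) = -1.193.

-1.19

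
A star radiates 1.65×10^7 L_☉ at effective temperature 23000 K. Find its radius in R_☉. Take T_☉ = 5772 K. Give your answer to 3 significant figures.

R/R_☉ = √(L/L_☉) / (T/T_☉)² = √(1.65×10^7) / (3.985)²
       = 4062 / 15.88 = 255.8.

256 R_☉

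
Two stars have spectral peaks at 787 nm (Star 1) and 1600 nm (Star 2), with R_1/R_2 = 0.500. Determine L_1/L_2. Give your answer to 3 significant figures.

Wien's law gives T ∝ 1/λ_max, so T_1/T_2 = λ_2/λ_1 = 1600/787 = 2.033.
Then L ∝ R²T⁴ gives L_1/L_2 = (0.500)² × (2.033)⁴ = 0.2500 × 17.08 = 4.271.

4.27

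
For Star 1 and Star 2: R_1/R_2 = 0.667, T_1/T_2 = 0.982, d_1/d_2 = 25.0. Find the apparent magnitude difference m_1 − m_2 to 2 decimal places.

L_1/L_2 = (0.667)²(0.982)⁴ = 0.4137.
F_1/F_2 = (L_1/L_2)/(d_1/d_2)² = 0.4137/625.0 = 6.619×10^-4.
m_1 − m_2 = −2.5 log₁₀(6.619×10^-4) = 7.95.

7.95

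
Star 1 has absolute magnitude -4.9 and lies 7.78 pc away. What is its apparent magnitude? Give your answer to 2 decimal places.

m = M + 5 log₁₀(d/10 pc) = -4.9 + 5 log₁₀(7.78/10)
  = -4.9 + 5 × -0.109 = -4.9 + -0.55 = -5.45.

-5.45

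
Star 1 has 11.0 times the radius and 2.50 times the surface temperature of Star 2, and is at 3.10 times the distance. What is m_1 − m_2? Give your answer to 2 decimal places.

-6.73

L_1/L_2 = (11.0)²(2.50)⁴ = 4727.
F_1/F_2 = (L_1/L_2)/(d_1/d_2)² = 4727/9.610 = 491.8.
m_1 − m_2 = −2.5 log₁₀(491.8) = -6.73.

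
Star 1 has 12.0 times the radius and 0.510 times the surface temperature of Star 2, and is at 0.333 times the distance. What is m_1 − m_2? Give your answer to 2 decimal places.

-4.86

L_1/L_2 = (12.0)²(0.510)⁴ = 9.742.
F_1/F_2 = (L_1/L_2)/(d_1/d_2)² = 9.742/0.1109 = 87.85.
m_1 − m_2 = −2.5 log₁₀(87.85) = -4.86.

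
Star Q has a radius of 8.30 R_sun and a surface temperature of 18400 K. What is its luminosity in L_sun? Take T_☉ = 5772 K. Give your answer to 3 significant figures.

L/L_☉ = (R/R_☉)² (T/T_☉)⁴ = (8.30)² × (18400/5772)⁴
       = 68.89 × (3.188)⁴ = 68.89 × 103.3 = 7114.

7.11×10^3 L_sun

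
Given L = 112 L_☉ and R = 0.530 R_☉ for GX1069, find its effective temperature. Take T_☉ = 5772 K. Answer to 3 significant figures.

2.58×10^4 K

T/T_☉ = (L/L_☉)^(1/4) / (R/R_☉)^(1/2)
T = 5772 × (112)^(1/4) / √(0.530) = 5772 × 3.253 / 0.7280 = 2.579×10^4 K.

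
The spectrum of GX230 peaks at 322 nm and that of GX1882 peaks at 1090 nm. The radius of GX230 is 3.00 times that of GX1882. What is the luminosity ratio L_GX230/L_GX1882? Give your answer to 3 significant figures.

Wien's law gives T ∝ 1/λ_max, so T_GX230/T_GX1882 = λ_GX1882/λ_GX230 = 1090/322 = 3.385.
Then L ∝ R²T⁴ gives L_GX230/L_GX1882 = (3.00)² × (3.385)⁴ = 9.000 × 131.3 = 1182.

1.18×10^3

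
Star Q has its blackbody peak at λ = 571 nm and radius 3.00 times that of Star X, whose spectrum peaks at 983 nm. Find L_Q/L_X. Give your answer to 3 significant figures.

79.1

Wien's law gives T ∝ 1/λ_max, so T_Q/T_X = λ_X/λ_Q = 983/571 = 1.722.
Then L ∝ R²T⁴ gives L_Q/L_X = (3.00)² × (1.722)⁴ = 9.000 × 8.784 = 79.05.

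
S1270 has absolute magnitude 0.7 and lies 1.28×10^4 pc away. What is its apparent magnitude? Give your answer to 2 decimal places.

16.24

m = M + 5 log₁₀(d/10 pc) = 0.7 + 5 log₁₀(1.28×10^4/10)
  = 0.7 + 5 × 3.107 = 0.7 + 15.54 = 16.24.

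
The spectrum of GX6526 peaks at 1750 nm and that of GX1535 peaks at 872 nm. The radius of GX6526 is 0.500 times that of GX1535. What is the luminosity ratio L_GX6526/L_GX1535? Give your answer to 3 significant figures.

0.0154

Wien's law gives T ∝ 1/λ_max, so T_GX6526/T_GX1535 = λ_GX1535/λ_GX6526 = 872/1750 = 0.4983.
Then L ∝ R²T⁴ gives L_GX6526/L_GX1535 = (0.500)² × (0.4983)⁴ = 0.2500 × 0.06165 = 0.01541.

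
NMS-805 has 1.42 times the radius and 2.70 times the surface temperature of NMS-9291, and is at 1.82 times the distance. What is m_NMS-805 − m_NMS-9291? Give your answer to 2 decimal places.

L_NMS-805/L_NMS-9291 = (1.42)²(2.70)⁴ = 107.2.
F_NMS-805/F_NMS-9291 = (L_NMS-805/L_NMS-9291)/(d_NMS-805/d_NMS-9291)² = 107.2/3.312 = 32.35.
m_NMS-805 − m_NMS-9291 = −2.5 log₁₀(32.35) = -3.77.

-3.77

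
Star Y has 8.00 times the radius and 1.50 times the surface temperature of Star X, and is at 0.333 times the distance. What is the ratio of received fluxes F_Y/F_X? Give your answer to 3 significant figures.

L_Y/L_X = (R_Y/R_X)²(T_Y/T_X)⁴ = (8.00)² × (1.50)⁴ = 324.0.
F_Y/F_X = (L_Y/L_X)/(d_Y/d_X)² = 324.0 / (0.333)² = 2922.

2.92×10^3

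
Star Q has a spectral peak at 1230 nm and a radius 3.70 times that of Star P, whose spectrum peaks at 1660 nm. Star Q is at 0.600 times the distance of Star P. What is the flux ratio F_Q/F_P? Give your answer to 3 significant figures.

Wien's law: T_Q/T_P = λ_P/λ_Q = 1660/1230 = 1.350.
L_Q/L_P = (R_Q/R_P)²(T_Q/T_P)⁴ = (3.70)²(1.350)⁴ = 45.42.
F_Q/F_P = (L_Q/L_P)/(d_Q/d_P)² = 45.42/(0.600)² = 126.2.

126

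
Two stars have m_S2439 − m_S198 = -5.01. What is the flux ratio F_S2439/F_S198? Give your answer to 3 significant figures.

F_S2439/F_S198 = 10^(−(m_S2439 − m_S198)/2.5) = 10^(5.01/2.5) = 10^2.004 = 100.9.

101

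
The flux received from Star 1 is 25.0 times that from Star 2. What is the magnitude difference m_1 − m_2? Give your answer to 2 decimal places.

-3.49

m_1 − m_2 = −2.5 log₁₀(F_1/F_2) = −2.5 log₁₀(25.0) = −2.5 × (1.398) = -3.495.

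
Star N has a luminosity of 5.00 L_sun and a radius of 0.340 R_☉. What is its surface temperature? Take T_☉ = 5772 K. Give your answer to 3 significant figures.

1.48×10^4 K

T/T_☉ = (L/L_☉)^(1/4) / (R/R_☉)^(1/2)
T = 5772 × (5.00)^(1/4) / √(0.340) = 5772 × 1.495 / 0.5831 = 1.480×10^4 K.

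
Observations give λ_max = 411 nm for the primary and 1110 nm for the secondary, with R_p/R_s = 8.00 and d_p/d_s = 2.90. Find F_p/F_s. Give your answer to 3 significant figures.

405

Wien's law: T_p/T_s = λ_s/λ_p = 1110/411 = 2.701.
L_p/L_s = (R_p/R_s)²(T_p/T_s)⁴ = (8.00)²(2.701)⁴ = 3405.
F_p/F_s = (L_p/L_s)/(d_p/d_s)² = 3405/(2.90)² = 404.9.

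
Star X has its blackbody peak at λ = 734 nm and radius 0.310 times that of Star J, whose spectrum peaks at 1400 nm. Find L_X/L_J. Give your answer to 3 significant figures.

1.27

Wien's law gives T ∝ 1/λ_max, so T_X/T_J = λ_J/λ_X = 1400/734 = 1.907.
Then L ∝ R²T⁴ gives L_X/L_J = (0.310)² × (1.907)⁴ = 0.09610 × 13.24 = 1.272.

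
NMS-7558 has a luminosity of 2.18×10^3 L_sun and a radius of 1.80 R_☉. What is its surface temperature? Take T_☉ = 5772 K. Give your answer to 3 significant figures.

2.94×10^4 K

T/T_☉ = (L/L_☉)^(1/4) / (R/R_☉)^(1/2)
T = 5772 × (2.18×10^3)^(1/4) / √(1.80) = 5772 × 6.833 / 1.342 = 2.940×10^4 K.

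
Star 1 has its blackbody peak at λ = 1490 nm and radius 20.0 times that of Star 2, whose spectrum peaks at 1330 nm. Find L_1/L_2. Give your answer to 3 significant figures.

254

Wien's law gives T ∝ 1/λ_max, so T_1/T_2 = λ_2/λ_1 = 1330/1490 = 0.8926.
Then L ∝ R²T⁴ gives L_1/L_2 = (20.0)² × (0.8926)⁴ = 400.0 × 0.6348 = 253.9.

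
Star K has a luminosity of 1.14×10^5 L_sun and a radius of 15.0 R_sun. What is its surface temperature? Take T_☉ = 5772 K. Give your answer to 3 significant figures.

T/T_☉ = (L/L_☉)^(1/4) / (R/R_☉)^(1/2)
T = 5772 × (1.14×10^5)^(1/4) / √(15.0) = 5772 × 18.37 / 3.873 = 2.738×10^4 K.

2.74×10^4 K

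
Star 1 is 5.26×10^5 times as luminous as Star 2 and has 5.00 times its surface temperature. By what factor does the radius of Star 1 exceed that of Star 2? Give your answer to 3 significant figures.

29.0

L ∝ R²T⁴ gives R ∝ √L / T², so
R_1/R_2 = √(5.26×10^5) / (5.00)² = 725.3 / 25.00 = 29.01.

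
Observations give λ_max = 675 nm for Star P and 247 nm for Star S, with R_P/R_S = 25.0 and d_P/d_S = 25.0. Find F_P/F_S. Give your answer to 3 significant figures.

Wien's law: T_P/T_S = λ_S/λ_P = 247/675 = 0.3659.
L_P/L_S = (R_P/R_S)²(T_P/T_S)⁴ = (25.0)²(0.3659)⁴ = 11.21.
F_P/F_S = (L_P/L_S)/(d_P/d_S)² = 11.21/(25.0)² = 0.01793.

0.0179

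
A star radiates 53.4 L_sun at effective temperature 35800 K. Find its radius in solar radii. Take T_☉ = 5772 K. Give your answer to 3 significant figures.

R/R_☉ = √(L/L_☉) / (T/T_☉)² = √(53.4) / (6.202)²
       = 7.308 / 38.47 = 0.1900.

0.190 solar radii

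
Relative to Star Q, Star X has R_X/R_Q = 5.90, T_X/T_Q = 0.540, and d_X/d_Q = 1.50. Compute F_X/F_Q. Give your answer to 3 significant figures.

L_X/L_Q = (R_X/R_Q)²(T_X/T_Q)⁴ = (5.90)² × (0.540)⁴ = 2.960.
F_X/F_Q = (L_X/L_Q)/(d_X/d_Q)² = 2.960 / (1.50)² = 1.316.

1.32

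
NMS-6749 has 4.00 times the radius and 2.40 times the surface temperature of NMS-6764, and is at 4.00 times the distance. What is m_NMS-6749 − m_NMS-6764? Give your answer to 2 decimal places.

L_NMS-6749/L_NMS-6764 = (4.00)²(2.40)⁴ = 530.8.
F_NMS-6749/F_NMS-6764 = (L_NMS-6749/L_NMS-6764)/(d_NMS-6749/d_NMS-6764)² = 530.8/16.00 = 33.18.
m_NMS-6749 − m_NMS-6764 = −2.5 log₁₀(33.18) = -3.80.

-3.80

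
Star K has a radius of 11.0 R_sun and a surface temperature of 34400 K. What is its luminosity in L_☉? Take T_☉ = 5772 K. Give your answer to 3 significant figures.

L/L_☉ = (R/R_☉)² (T/T_☉)⁴ = (11.0)² × (34400/5772)⁴
       = 121.0 × (5.960)⁴ = 121.0 × 1262 = 1.527×10^5.

1.53×10^5 L_☉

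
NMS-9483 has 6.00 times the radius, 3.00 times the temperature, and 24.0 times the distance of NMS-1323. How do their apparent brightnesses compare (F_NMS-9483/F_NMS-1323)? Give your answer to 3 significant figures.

5.06

L_NMS-9483/L_NMS-1323 = (R_NMS-9483/R_NMS-1323)²(T_NMS-9483/T_NMS-1323)⁴ = (6.00)² × (3.00)⁴ = 2916.
F_NMS-9483/F_NMS-1323 = (L_NMS-9483/L_NMS-1323)/(d_NMS-9483/d_NMS-1323)² = 2916 / (24.0)² = 5.062.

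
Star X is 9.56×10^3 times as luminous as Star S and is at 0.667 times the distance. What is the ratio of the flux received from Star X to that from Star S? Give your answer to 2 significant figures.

F = L/(4πd²), so F_X/F_S = (L_X/L_S) / (d_X/d_S)²
= 9.56×10^3 / (0.667)² = 9.56×10^3 / 0.4449 = 2.149×10^4.

2.1×10^4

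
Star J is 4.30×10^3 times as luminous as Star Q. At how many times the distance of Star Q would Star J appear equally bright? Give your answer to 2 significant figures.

66

Equal flux requires L_J/d_J² = L_Q/d_Q², so d_J/d_Q = √(L_J/L_Q)
= √(4.30×10^3) = 65.57.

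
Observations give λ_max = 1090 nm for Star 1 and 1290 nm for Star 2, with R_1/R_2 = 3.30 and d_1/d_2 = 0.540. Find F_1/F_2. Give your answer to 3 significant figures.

73.3

Wien's law: T_1/T_2 = λ_2/λ_1 = 1290/1090 = 1.183.
L_1/L_2 = (R_1/R_2)²(T_1/T_2)⁴ = (3.30)²(1.183)⁴ = 21.36.
F_1/F_2 = (L_1/L_2)/(d_1/d_2)² = 21.36/(0.540)² = 73.26.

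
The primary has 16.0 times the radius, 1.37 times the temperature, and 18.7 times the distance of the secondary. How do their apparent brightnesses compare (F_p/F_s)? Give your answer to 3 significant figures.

L_p/L_s = (R_p/R_s)²(T_p/T_s)⁴ = (16.0)² × (1.37)⁴ = 901.8.
F_p/F_s = (L_p/L_s)/(d_p/d_s)² = 901.8 / (18.7)² = 2.579.

2.58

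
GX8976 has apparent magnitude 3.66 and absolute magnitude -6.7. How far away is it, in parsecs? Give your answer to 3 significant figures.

1.18×10^3 pc

m − M = 5 log₁₀(d/10 pc)
3.66 − (-6.7) = 10.36 = 5 log₁₀(d/10)
d = 10 × 10^(10.36/5) = 10 × 10^2.072 = 1180 pc.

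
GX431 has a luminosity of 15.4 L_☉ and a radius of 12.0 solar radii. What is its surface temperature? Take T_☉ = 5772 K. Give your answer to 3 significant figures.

T/T_☉ = (L/L_☉)^(1/4) / (R/R_☉)^(1/2)
T = 5772 × (15.4)^(1/4) / √(12.0) = 5772 × 1.981 / 3.464 = 3301 K.

3.30×10^3 K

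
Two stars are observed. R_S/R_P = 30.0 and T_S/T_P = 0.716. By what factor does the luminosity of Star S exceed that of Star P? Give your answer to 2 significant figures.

2.4×10^2

From the Stefan–Boltzmann law, L ∝ R²T⁴, so
L_S/L_P = (R_S/R_P)² (T_S/T_P)⁴ = (30.0)² × (0.716)⁴ = 900.0 × 0.2628 = 236.5.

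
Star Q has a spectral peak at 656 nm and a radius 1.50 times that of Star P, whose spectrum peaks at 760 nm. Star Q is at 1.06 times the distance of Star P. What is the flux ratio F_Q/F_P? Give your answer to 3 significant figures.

Wien's law: T_Q/T_P = λ_P/λ_Q = 760/656 = 1.159.
L_Q/L_P = (R_Q/R_P)²(T_Q/T_P)⁴ = (1.50)²(1.159)⁴ = 4.053.
F_Q/F_P = (L_Q/L_P)/(d_Q/d_P)² = 4.053/(1.06)² = 3.608.

3.61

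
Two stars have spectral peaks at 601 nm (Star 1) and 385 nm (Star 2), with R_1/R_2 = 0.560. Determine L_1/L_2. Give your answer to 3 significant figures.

Wien's law gives T ∝ 1/λ_max, so T_1/T_2 = λ_2/λ_1 = 385/601 = 0.6406.
Then L ∝ R²T⁴ gives L_1/L_2 = (0.560)² × (0.6406)⁴ = 0.3136 × 0.1684 = 0.05281.

0.0528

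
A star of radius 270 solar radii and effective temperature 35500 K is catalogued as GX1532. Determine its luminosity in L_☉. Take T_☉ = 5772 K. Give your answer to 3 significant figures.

1.04×10^8 L_☉

L/L_☉ = (R/R_☉)² (T/T_☉)⁴ = (270)² × (35500/5772)⁴
       = 7.290×10^4 × (6.150)⁴ = 7.290×10^4 × 1431 = 1.043×10^8.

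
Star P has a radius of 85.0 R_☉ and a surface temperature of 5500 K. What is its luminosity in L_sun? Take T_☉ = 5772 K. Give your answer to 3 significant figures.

L/L_☉ = (R/R_☉)² (T/T_☉)⁴ = (85.0)² × (5500/5772)⁴
       = 7225 × (0.9529)⁴ = 7225 × 0.8244 = 5956.

5.96×10^3 L_sun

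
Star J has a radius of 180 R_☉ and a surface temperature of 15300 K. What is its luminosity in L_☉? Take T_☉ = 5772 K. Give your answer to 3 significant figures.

1.60×10^6 L_☉

L/L_☉ = (R/R_☉)² (T/T_☉)⁴ = (180)² × (15300/5772)⁴
       = 3.240×10^4 × (2.651)⁴ = 3.240×10^4 × 49.37 = 1.600×10^6.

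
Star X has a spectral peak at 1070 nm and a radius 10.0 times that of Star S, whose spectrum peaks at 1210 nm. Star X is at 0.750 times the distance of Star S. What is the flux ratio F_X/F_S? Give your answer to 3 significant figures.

291

Wien's law: T_X/T_S = λ_S/λ_X = 1210/1070 = 1.131.
L_X/L_S = (R_X/R_S)²(T_X/T_S)⁴ = (10.0)²(1.131)⁴ = 163.5.
F_X/F_S = (L_X/L_S)/(d_X/d_S)² = 163.5/(0.750)² = 290.7.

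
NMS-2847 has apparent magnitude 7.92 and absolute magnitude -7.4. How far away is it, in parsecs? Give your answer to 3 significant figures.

m − M = 5 log₁₀(d/10 pc)
7.92 − (-7.4) = 15.32 = 5 log₁₀(d/10)
d = 10 × 10^(15.32/5) = 10 × 10^3.064 = 1.159×10^4 pc.

1.16×10^4 pc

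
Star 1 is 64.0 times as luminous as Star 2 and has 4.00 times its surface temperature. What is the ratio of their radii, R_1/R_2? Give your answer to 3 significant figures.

0.500

L ∝ R²T⁴ gives R ∝ √L / T², so
R_1/R_2 = √(64.0) / (4.00)² = 8.000 / 16.00 = 0.5000.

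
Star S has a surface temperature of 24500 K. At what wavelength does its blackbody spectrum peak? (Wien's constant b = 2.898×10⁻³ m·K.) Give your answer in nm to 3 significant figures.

λ_max = b/T = 2.898×10⁻³ / 24500 = 1.18×10^-7 m = 118.3 nm.

118 nm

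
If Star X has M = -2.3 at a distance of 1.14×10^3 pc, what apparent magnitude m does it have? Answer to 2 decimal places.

7.98

m = M + 5 log₁₀(d/10 pc) = -2.3 + 5 log₁₀(1.14×10^3/10)
  = -2.3 + 5 × 2.057 = -2.3 + 10.28 = 7.98.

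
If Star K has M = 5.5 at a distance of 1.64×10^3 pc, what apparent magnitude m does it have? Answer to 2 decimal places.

16.57

m = M + 5 log₁₀(d/10 pc) = 5.5 + 5 log₁₀(1.64×10^3/10)
  = 5.5 + 5 × 2.215 = 5.5 + 11.07 = 16.57.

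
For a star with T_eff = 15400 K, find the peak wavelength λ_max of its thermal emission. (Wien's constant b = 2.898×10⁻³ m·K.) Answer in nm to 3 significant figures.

188 nm

λ_max = b/T = 2.898×10⁻³ / 15400 = 1.88×10^-7 m = 188.2 nm.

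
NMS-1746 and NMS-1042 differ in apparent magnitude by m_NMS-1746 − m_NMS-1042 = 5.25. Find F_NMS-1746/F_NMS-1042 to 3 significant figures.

0.00794

F_NMS-1746/F_NMS-1042 = 10^(−(m_NMS-1746 − m_NMS-1042)/2.5) = 10^(-5.25/2.5) = 10^-2.100 = 0.007943.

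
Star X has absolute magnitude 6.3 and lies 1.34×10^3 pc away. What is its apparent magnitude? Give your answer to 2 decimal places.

16.94

m = M + 5 log₁₀(d/10 pc) = 6.3 + 5 log₁₀(1.34×10^3/10)
  = 6.3 + 5 × 2.127 = 6.3 + 10.64 = 16.94.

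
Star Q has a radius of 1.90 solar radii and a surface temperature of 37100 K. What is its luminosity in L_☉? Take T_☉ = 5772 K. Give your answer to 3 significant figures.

L/L_☉ = (R/R_☉)² (T/T_☉)⁴ = (1.90)² × (37100/5772)⁴
       = 3.610 × (6.428)⁴ = 3.610 × 1707 = 6162.

6.16×10^3 L_☉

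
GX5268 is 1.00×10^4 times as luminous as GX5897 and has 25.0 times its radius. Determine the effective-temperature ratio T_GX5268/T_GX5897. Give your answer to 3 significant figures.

L ∝ R²T⁴ gives T ∝ (L/R²)^(1/4), so
T_GX5268/T_GX5897 = (1.00×10^4 / 25.0²)^(1/4) = (16.00)^(1/4) = 2.000.

2.00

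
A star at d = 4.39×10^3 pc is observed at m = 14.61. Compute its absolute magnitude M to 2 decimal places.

1.40

M = m − 5 log₁₀(d/10 pc) = 14.61 − 5 log₁₀(4.39×10^3/10)
  = 14.61 − 5 × 2.642 = 14.61 − 13.21 = 1.40.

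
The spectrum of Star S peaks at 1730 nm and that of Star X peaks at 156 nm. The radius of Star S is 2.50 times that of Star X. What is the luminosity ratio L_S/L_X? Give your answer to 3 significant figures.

4.13×10^-4

Wien's law gives T ∝ 1/λ_max, so T_S/T_X = λ_X/λ_S = 156/1730 = 0.09017.
Then L ∝ R²T⁴ gives L_S/L_X = (2.50)² × (0.09017)⁴ = 6.250 × 6.612×10^-5 = 4.132×10^-4.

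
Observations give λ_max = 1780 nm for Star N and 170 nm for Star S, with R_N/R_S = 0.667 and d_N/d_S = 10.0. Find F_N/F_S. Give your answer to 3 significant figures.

3.70×10^-7

Wien's law: T_N/T_S = λ_S/λ_N = 170/1780 = 0.09551.
L_N/L_S = (R_N/R_S)²(T_N/T_S)⁴ = (0.667)²(0.09551)⁴ = 3.701×10^-5.
F_N/F_S = (L_N/L_S)/(d_N/d_S)² = 3.701×10^-5/(10.0)² = 3.701×10^-7.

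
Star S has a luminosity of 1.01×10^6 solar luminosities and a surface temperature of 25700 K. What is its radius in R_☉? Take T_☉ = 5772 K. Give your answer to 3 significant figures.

R/R_☉ = √(L/L_☉) / (T/T_☉)² = √(1.01×10^6) / (4.453)²
       = 1005 / 19.83 = 50.69.

50.7 R_☉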